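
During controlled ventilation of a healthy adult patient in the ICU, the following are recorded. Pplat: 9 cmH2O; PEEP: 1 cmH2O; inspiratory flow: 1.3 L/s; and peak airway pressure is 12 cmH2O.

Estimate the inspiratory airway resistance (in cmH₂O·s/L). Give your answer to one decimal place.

Raw = (PIP − Pplat) / flow = (12 − 9) / 1.3 = 3.0 / 1.3 = 2.308 cmH2O·s/L.

2.3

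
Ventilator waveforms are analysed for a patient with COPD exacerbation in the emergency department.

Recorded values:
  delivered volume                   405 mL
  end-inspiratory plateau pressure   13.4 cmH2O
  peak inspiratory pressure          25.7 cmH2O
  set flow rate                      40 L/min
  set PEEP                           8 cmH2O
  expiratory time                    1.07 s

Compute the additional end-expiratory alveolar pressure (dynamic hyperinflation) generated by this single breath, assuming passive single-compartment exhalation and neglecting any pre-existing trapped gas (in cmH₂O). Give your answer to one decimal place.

Flow: 40 L/min ÷ 60 = 0.6667 L/s.
R = (PIP − Pplat)/V̇ = (25.7 − 13.4) / 0.6667 = 12.3/0.6667 = 18.449 cmH2O·s/L.
C = Vt/(Pplat − PEEP) = 405.0 / (13.4 − 8) = 405.0/5.4 = 75.0 mL/cmH2O.
τ = R × C = 18.449 × 0.075 L/cmH2O = 1.384 s.
Fraction remaining = e^(−Te/τ) = e^(−1.07/1.384) = 0.4616; trapped volume = 405.0 × 0.4616 = 186.95 mL.
Additional alveolar pressure from trapping ≈ V_trapped / C = 186.95 / 75.0 = 2.493 cmH2O.

2.5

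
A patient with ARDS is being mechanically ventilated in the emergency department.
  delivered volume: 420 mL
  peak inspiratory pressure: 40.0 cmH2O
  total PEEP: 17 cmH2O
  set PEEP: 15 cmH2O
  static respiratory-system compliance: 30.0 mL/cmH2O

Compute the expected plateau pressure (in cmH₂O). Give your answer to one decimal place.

End-expiratory occlusion gives total PEEP = 17 cmH2O (intrinsic PEEP = 17 − 15 = 2). Use total PEEP for the elastic gradient.
Pplat = PEEPtotal + Vt / Cstat = 17 + 420 / 30.0 = 17 + 14.0 = 31.0 cmH2O.

31.0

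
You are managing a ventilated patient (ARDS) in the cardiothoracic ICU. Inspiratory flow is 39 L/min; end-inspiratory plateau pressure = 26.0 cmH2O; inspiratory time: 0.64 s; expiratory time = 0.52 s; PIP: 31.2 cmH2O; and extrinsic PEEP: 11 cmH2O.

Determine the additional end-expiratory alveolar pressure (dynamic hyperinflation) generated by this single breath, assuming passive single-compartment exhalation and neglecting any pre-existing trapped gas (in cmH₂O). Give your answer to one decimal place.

Flow: 39 L/min ÷ 60 = 0.65 L/s.
Vt = flow × Ti = 0.65 L/s × 0.64 s × 1000 mL/L = 416.0 mL.
R = (PIP − Pplat)/V̇ = (31.2 − 26.0) / 0.65 = 5.2/0.65 = 8.0 cmH2O·s/L.
C = Vt/(Pplat − PEEP) = 416.0 / (26.0 − 11) = 416.0/15.0 = 27.733 mL/cmH2O.
τ = R × C = 8.0 × 0.02773 L/cmH2O = 0.2218 s.
Fraction remaining = e^(−Te/τ) = e^(−0.52/0.2218) = 0.0959; trapped volume = 416.0 × 0.0959 = 39.894 mL.
Additional alveolar pressure from trapping ≈ V_trapped / C = 39.894 / 27.733 = 1.439 cmH2O.

1.4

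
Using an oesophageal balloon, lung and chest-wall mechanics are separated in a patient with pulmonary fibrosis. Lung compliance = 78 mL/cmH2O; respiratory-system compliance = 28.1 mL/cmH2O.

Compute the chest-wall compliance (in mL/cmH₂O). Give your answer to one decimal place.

43.9

1/Ccw = 1/Crs − 1/CL.
1/Ccw = 1/28.1 − 1/78 = 0.02277.
Ccw = 43.917 mL/cmH2O.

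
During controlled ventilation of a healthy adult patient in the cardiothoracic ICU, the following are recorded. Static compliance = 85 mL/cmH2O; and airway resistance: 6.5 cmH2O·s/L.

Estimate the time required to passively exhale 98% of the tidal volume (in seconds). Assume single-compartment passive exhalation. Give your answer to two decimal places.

2.16

τ = R × C = 6.5 × 85 mL/cmH2O = 6.5 × 0.085 L/cmH2O = 0.5525 s.
Exhaled fraction f = 1 − e^(−t/τ) → t = −τ·ln(1 − f) = −0.5525·ln(0.02) = 2.161 s.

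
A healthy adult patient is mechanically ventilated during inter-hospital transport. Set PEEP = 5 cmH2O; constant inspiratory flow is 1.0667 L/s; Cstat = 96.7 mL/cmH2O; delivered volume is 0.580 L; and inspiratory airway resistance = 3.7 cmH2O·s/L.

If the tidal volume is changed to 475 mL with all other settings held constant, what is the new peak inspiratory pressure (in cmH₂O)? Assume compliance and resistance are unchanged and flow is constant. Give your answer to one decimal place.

13.9

PIP = Vt/C + R·V̇ + PEEP (constant-flow equation of motion).
Only the elastic term changes: ΔPIP = ΔVt / C = (475 − 580) / 96.7 = -1.086 cmH2O.
Original PIP = 580/96.7 + 3.7×1.0667 + 5 = 14.945 cmH2O; new PIP = 14.945 + (-1.086) = 13.859 cmH2O.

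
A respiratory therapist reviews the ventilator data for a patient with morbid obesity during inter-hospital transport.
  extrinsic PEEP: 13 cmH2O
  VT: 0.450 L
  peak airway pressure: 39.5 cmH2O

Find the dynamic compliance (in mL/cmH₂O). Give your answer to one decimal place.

17.0

Dynamic compliance = Vt / (PIP − PEEP) = 450 / (39.5 − 13) = 450 / 26.5 = 16.981 mL/cmH2O.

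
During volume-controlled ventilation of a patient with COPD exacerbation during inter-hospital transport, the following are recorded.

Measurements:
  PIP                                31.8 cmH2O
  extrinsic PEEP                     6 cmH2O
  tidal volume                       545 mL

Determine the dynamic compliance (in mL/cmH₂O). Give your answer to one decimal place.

21.1

Dynamic compliance = Vt / (PIP − PEEP) = 545 / (31.8 − 6) = 545 / 25.8 = 21.124 mL/cmH2O.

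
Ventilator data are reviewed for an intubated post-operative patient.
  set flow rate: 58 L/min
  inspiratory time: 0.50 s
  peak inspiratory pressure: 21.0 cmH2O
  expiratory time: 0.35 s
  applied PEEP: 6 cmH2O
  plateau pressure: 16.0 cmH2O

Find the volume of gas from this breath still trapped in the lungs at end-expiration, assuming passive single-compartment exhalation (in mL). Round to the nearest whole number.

Flow: 58 L/min ÷ 60 = 0.9667 L/s.
Vt = flow × Ti = 0.9667 L/s × 0.50 s × 1000 mL/L = 483.35 mL.
R = (PIP − Pplat)/V̇ = (21.0 − 16.0) / 0.9667 = 5.0/0.9667 = 5.172 cmH2O·s/L.
C = Vt/(Pplat − PEEP) = 483.35 / (16.0 − 6) = 483.35/10.0 = 48.335 mL/cmH2O.
τ = R × C = 5.172 × 0.04834 L/cmH2O = 0.25 s.
Fraction remaining = e^(−Te/τ) = e^(−0.35/0.25) = 0.2466.
Trapped volume = 483.35 × 0.2466 = 119.19 mL.

119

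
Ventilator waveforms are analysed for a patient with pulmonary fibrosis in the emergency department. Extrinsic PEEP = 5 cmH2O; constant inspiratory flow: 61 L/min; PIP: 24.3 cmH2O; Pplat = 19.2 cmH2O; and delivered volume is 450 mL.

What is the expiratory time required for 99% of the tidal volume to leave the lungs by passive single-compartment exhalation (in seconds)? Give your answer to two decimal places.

0.73

Flow: 61 L/min ÷ 60 = 1.0167 L/s.
R = (PIP − Pplat)/V̇ = (24.3 − 19.2) / 1.0167 = 5.1/1.0167 = 5.016 cmH2O·s/L.
C = Vt/(Pplat − PEEP) = 450.0 / (19.2 − 5) = 450.0/14.2 = 31.69 mL/cmH2O.
τ = R × C = 5.016 × 0.03169 L/cmH2O = 0.159 s.
t = −τ·ln(1 − 0.99) = −0.159·ln(0.01) = 0.7322 s.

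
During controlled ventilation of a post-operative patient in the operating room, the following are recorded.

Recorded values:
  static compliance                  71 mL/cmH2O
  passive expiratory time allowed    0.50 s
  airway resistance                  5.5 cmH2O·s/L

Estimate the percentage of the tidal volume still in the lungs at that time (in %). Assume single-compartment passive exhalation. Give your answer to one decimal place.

τ = R × C = 5.5 × 71 mL/cmH2O = 5.5 × 0.071 L/cmH2O = 0.3905 s.
Passive exhalation: V(t)/V₀ = e^(−t/τ) = e^(−0.50/0.3905) = 0.2779.
Fraction remaining = 0.2779 → 27.79%.

27.8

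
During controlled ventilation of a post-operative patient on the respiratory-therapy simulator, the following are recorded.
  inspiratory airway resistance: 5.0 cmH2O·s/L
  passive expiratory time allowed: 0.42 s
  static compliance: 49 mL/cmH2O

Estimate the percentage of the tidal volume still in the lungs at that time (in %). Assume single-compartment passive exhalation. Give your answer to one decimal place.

τ = R × C = 5.0 × 49 mL/cmH2O = 5.0 × 0.049 L/cmH2O = 0.245 s.
Passive exhalation: V(t)/V₀ = e^(−t/τ) = e^(−0.42/0.245) = 0.1801.
Fraction remaining = 0.1801 → 18.01%.

18.0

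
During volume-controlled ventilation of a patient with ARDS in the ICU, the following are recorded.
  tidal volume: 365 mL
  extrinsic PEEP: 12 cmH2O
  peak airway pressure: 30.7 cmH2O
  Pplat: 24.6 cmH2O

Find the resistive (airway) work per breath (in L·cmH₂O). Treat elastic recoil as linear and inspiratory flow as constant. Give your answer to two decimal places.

2.23

With constant inspiratory flow the resistive pressure is constant at PIP − Pplat = 30.7 − 24.6 = 6.1 cmH2O, so resistive work = 6.1 × 0.365 = 2.227 L·cmH2O.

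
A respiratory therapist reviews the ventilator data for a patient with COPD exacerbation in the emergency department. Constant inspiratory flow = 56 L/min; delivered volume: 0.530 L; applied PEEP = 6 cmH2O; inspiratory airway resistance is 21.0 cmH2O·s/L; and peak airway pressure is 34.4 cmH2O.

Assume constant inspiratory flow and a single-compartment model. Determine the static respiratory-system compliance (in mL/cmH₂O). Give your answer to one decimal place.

60.2

Flow: 56 L/min ÷ 60 = 0.9333 L/s.
Equation of motion (constant flow): PIP = Vt/C + R·V̇ + PEEP.
Vt/C = PIP − R·V̇ − PEEP = 34.4 − 21.0×0.9333 − 6 = 34.4 − 19.599 − 6 = 8.801 cmH2O.
C = Vt / 8.801 = 530 / 8.801 = 60.22 mL/cmH2O.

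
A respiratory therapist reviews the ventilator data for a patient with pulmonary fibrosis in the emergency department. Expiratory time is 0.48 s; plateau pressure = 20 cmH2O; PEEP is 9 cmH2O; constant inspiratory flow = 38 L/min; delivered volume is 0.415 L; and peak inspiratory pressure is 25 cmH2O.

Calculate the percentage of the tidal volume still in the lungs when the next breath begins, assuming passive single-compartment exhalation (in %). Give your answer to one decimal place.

Flow: 38 L/min ÷ 60 = 0.6333 L/s.
R = (PIP − Pplat)/V̇ = (25 − 20) / 0.6333 = 5.0/0.6333 = 7.895 cmH2O·s/L.
C = Vt/(Pplat − PEEP) = 415.0 / (20 − 9) = 415.0/11.0 = 37.727 mL/cmH2O.
τ = R × C = 7.895 × 0.03773 L/cmH2O = 0.2979 s.
Fraction remaining at end-expiration = e^(−Te/τ) = e^(−0.48/0.2979) = 0.1996 → 19.96%.

20.0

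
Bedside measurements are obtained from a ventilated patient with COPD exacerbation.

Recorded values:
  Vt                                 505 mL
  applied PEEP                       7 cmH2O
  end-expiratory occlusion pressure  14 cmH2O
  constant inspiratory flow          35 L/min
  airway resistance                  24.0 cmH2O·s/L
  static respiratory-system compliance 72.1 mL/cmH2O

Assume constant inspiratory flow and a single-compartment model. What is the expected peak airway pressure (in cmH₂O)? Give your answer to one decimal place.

35.0

Flow: 35 L/min ÷ 60 = 0.5833 L/s.
Total PEEP = 14 cmH2O (set 7 + intrinsic 7); this is the baseline alveolar pressure.
Equation of motion (constant flow): PIP = Vt/C + R·V̇ + PEEP.
PIP = 505/72.1 + 24.0×0.5833 + 14 = 7.004 + 13.999 + 14 = 35.003 cmH2O.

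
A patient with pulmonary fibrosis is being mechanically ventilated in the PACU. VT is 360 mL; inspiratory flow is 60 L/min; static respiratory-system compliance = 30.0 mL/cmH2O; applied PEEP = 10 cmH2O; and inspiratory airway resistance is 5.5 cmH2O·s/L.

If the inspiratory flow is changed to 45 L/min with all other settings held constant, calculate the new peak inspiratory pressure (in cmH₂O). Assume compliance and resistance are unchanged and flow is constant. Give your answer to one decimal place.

Flow: 60 L/min ÷ 60 = 1 L/s.
New flow: 45 L/min ÷ 60 = 0.75 L/s.
PIP = Vt/C + R·V̇ + PEEP (constant-flow equation of motion).
Only the resistive term changes: ΔPIP = R × ΔV̇ = 5.5 × (0.75 − 1) = 5.5 × -0.25 = -1.375 cmH2O.
Original PIP = 360/30.0 + 5.5×1 + 10 = 27.5 cmH2O; new PIP = 27.5 + (-1.375) = 26.125 cmH2O.

26.1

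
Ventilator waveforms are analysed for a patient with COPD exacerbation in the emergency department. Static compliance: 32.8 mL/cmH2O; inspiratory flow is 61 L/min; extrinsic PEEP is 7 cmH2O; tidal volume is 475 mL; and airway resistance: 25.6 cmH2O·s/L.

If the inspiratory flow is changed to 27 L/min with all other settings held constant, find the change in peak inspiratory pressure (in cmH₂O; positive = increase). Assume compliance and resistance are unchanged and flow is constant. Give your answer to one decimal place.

Flow: 61 L/min ÷ 60 = 1.0167 L/s.
New flow: 27 L/min ÷ 60 = 0.45 L/s.
PIP = Vt/C + R·V̇ + PEEP (constant-flow equation of motion).
Only the resistive term changes: ΔPIP = R × ΔV̇ = 25.6 × (0.45 − 1.0167) = 25.6 × -0.5667 = -14.508 cmH2O.

-14.5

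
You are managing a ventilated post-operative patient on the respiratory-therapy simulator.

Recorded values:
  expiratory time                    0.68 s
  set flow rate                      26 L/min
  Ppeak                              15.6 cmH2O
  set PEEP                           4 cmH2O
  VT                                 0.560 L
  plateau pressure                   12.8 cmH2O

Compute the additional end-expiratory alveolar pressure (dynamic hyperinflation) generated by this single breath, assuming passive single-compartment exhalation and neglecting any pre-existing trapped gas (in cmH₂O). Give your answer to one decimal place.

Flow: 26 L/min ÷ 60 = 0.4333 L/s.
R = (PIP − Pplat)/V̇ = (15.6 − 12.8) / 0.4333 = 2.8/0.4333 = 6.462 cmH2O·s/L.
C = Vt/(Pplat − PEEP) = 560.0 / (12.8 − 4) = 560.0/8.8 = 63.636 mL/cmH2O.
τ = R × C = 6.462 × 0.06364 L/cmH2O = 0.4112 s.
Fraction remaining = e^(−Te/τ) = e^(−0.68/0.4112) = 0.1913; trapped volume = 560.0 × 0.1913 = 107.13 mL.
Additional alveolar pressure from trapping ≈ V_trapped / C = 107.13 / 63.636 = 1.683 cmH2O.

1.7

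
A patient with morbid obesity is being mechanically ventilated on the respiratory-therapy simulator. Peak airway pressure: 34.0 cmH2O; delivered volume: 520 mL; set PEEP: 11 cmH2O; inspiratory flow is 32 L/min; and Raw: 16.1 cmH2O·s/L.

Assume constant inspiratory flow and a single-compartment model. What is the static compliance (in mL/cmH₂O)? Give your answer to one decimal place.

Flow: 32 L/min ÷ 60 = 0.5333 L/s.
Equation of motion (constant flow): PIP = Vt/C + R·V̇ + PEEP.
Vt/C = PIP − R·V̇ − PEEP = 34.0 − 16.1×0.5333 − 11 = 34.0 − 8.586 − 11 = 14.414 cmH2O.
C = Vt / 14.414 = 520 / 14.414 = 36.076 mL/cmH2O.

36.1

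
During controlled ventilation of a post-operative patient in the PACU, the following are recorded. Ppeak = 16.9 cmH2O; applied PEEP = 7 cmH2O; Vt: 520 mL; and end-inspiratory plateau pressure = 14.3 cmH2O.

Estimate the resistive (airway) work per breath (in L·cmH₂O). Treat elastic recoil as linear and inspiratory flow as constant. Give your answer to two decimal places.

1.35

With constant inspiratory flow the resistive pressure is constant at PIP − Pplat = 16.9 − 14.3 = 2.6 cmH2O, so resistive work = 2.6 × 0.520 = 1.352 L·cmH2O.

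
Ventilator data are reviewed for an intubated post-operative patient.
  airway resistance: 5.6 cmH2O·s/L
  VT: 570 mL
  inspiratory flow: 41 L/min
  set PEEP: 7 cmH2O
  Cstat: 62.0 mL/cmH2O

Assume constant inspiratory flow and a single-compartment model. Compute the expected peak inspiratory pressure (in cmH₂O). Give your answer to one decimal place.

20.0

Flow: 41 L/min ÷ 60 = 0.6833 L/s.
Equation of motion (constant flow): PIP = Vt/C + R·V̇ + PEEP.
PIP = 570/62.0 + 5.6×0.6833 + 7 = 9.194 + 3.826 + 7 = 20.02 cmH2O.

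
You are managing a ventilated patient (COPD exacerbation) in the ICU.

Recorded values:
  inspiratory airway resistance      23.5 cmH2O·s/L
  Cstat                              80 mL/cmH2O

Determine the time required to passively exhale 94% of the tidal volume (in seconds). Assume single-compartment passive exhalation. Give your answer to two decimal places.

5.29

τ = R × C = 23.5 × 80 mL/cmH2O = 23.5 × 0.080 L/cmH2O = 1.88 s.
Exhaled fraction f = 1 − e^(−t/τ) → t = −τ·ln(1 − f) = −1.88·ln(0.06) = 5.289 s.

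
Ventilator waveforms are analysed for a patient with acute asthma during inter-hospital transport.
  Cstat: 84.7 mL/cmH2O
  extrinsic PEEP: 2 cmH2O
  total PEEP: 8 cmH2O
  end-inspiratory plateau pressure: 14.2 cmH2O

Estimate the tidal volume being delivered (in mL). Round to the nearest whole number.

525

End-expiratory occlusion gives total PEEP = 8 cmH2O (intrinsic PEEP = 8 − 2 = 6). Use total PEEP for the elastic gradient.
Vt = Cstat × (Pplat − PEEPtotal) = 84.7 × (14.2 − 8) = 84.7 × 6.2 = 525.14 mL.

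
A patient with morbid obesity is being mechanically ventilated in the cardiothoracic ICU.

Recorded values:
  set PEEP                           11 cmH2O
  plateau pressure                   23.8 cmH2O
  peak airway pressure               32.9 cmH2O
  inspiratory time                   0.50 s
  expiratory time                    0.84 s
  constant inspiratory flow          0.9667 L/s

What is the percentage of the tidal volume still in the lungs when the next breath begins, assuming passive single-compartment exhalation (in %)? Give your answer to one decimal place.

9.4

Vt = flow × Ti = 0.9667 L/s × 0.50 s × 1000 mL/L = 483.35 mL.
R = (PIP − Pplat)/V̇ = (32.9 − 23.8) / 0.9667 = 9.1/0.9667 = 9.413 cmH2O·s/L.
C = Vt/(Pplat − PEEP) = 483.35 / (23.8 − 11) = 483.35/12.8 = 37.762 mL/cmH2O.
τ = R × C = 9.413 × 0.03776 L/cmH2O = 0.3554 s.
Fraction remaining at end-expiration = e^(−Te/τ) = e^(−0.84/0.3554) = 0.09409 → 9.409%.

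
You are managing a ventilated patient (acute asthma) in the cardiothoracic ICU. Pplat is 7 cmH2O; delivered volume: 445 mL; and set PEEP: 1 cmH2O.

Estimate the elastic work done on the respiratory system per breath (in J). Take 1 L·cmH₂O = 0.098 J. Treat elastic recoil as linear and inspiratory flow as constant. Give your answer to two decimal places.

0.13

Elastic work ≈ ½ × (Pplat − PEEP) × Vt = 0.5 × (7 − 1) × 0.445 L = 0.5 × 6.0 × 0.445 = 1.335 L·cmH2O.
× 0.098 J/(L·cmH2O) → 0.1308 J.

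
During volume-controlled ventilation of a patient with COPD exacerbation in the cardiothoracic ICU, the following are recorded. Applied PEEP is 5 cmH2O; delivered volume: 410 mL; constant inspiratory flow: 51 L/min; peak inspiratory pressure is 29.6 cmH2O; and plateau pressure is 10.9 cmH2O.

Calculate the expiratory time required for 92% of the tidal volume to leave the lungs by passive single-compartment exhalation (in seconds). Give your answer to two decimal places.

3.86

Flow: 51 L/min ÷ 60 = 0.85 L/s.
R = (PIP − Pplat)/V̇ = (29.6 − 10.9) / 0.85 = 18.7/0.85 = 22.0 cmH2O·s/L.
C = Vt/(Pplat − PEEP) = 410.0 / (10.9 − 5) = 410.0/5.9 = 69.492 mL/cmH2O.
τ = R × C = 22.0 × 0.06949 L/cmH2O = 1.529 s.
t = −τ·ln(1 − 0.92) = −1.529·ln(0.08) = 3.862 s.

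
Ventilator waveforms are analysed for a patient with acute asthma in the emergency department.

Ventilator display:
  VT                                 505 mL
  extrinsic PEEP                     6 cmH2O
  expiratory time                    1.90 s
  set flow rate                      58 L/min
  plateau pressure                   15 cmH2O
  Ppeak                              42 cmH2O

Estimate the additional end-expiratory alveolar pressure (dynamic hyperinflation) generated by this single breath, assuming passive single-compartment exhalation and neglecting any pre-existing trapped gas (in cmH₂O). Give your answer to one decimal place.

Flow: 58 L/min ÷ 60 = 0.9667 L/s.
R = (PIP − Pplat)/V̇ = (42 − 15) / 0.9667 = 27.0/0.9667 = 27.93 cmH2O·s/L.
C = Vt/(Pplat − PEEP) = 505.0 / (15 − 6) = 505.0/9.0 = 56.111 mL/cmH2O.
τ = R × C = 27.93 × 0.05611 L/cmH2O = 1.567 s.
Fraction remaining = e^(−Te/τ) = e^(−1.90/1.567) = 0.2975; trapped volume = 505.0 × 0.2975 = 150.24 mL.
Additional alveolar pressure from trapping ≈ V_trapped / C = 150.24 / 56.111 = 2.678 cmH2O.

2.7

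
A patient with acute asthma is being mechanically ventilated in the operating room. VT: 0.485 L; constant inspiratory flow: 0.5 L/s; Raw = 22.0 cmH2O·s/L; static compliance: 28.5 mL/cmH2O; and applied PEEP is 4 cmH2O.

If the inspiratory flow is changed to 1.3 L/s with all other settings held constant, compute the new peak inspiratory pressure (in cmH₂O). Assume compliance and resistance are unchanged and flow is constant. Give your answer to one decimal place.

49.6

PIP = Vt/C + R·V̇ + PEEP (constant-flow equation of motion).
Only the resistive term changes: ΔPIP = R × ΔV̇ = 22.0 × (1.3 − 0.5) = 22.0 × 0.8 = 17.6 cmH2O.
Original PIP = 485/28.5 + 22.0×0.5 + 4 = 32.018 cmH2O; new PIP = 32.018 + (17.6) = 49.618 cmH2O.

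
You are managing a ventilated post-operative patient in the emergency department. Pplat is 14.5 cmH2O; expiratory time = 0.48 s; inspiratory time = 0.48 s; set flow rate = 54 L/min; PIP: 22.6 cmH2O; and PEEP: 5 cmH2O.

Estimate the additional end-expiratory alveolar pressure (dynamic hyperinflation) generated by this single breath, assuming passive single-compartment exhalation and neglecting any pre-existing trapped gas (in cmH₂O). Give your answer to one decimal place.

Flow: 54 L/min ÷ 60 = 0.9 L/s.
Vt = flow × Ti = 0.9 L/s × 0.48 s × 1000 mL/L = 432.0 mL.
R = (PIP − Pplat)/V̇ = (22.6 − 14.5) / 0.9 = 8.1/0.9 = 9.0 cmH2O·s/L.
C = Vt/(Pplat − PEEP) = 432.0 / (14.5 − 5) = 432.0/9.5 = 45.474 mL/cmH2O.
τ = R × C = 9.0 × 0.04547 L/cmH2O = 0.4092 s.
Fraction remaining = e^(−Te/τ) = e^(−0.48/0.4092) = 0.3094; trapped volume = 432.0 × 0.3094 = 133.66 mL.
Additional alveolar pressure from trapping ≈ V_trapped / C = 133.66 / 45.474 = 2.939 cmH2O.

2.9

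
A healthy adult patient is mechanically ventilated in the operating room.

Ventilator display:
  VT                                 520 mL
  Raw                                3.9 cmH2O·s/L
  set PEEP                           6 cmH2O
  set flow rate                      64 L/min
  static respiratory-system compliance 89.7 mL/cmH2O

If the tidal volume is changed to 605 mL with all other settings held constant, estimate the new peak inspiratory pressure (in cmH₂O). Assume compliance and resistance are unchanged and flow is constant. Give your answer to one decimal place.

Flow: 64 L/min ÷ 60 = 1.0667 L/s.
PIP = Vt/C + R·V̇ + PEEP (constant-flow equation of motion).
Only the elastic term changes: ΔPIP = ΔVt / C = (605 − 520) / 89.7 = 0.9476 cmH2O.
Original PIP = 520/89.7 + 3.9×1.0667 + 6 = 15.957 cmH2O; new PIP = 15.957 + (0.9476) = 16.905 cmH2O.

16.9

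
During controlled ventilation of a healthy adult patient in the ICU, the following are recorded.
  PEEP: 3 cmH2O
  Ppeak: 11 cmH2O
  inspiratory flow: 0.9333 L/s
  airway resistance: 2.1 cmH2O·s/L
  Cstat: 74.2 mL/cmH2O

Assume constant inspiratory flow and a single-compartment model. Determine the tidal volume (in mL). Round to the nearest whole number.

Equation of motion (constant flow): PIP = Vt/C + R·V̇ + PEEP.
Vt/C = PIP − R·V̇ − PEEP = 11 − 1.96 − 3 = 6.04 cmH2O.
Vt = C × 6.04 = 74.2 × 6.04 = 448.17 mL.

448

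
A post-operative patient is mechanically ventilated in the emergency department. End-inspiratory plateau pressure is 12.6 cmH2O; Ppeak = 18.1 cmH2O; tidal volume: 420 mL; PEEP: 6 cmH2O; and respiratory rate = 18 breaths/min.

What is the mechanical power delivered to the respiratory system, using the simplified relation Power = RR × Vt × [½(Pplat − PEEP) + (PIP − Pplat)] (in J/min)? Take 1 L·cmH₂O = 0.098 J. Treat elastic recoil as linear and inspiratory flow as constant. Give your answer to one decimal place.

Per-breath work = Vt × [½(Pplat−PEEP) + (PIP−Pplat)] = 0.420 × [0.5×6.6 + 5.5] = 0.420 × 8.8 = 3.696 L·cmH2O.
Power = 18 × 3.696 = 66.528 L·cmH2O/min.
× 0.098 J/(L·cmH2O) → 6.52 J/min.

6.5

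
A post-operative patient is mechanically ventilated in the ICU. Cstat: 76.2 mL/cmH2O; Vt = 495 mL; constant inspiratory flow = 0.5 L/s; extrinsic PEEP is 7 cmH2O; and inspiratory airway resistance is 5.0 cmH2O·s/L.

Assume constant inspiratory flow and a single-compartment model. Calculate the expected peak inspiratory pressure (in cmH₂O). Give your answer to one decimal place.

Equation of motion (constant flow): PIP = Vt/C + R·V̇ + PEEP.
PIP = 495/76.2 + 5.0×0.5 + 7 = 6.496 + 2.5 + 7 = 15.996 cmH2O.

16.0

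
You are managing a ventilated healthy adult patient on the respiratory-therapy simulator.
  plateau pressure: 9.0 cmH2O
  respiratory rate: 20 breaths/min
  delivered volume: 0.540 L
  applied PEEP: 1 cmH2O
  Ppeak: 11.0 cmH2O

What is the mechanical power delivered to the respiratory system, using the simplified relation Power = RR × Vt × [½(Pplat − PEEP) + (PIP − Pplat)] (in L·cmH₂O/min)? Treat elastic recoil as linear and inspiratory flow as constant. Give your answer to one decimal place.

Per-breath work = Vt × [½(Pplat−PEEP) + (PIP−Pplat)] = 0.540 × [0.5×8.0 + 2.0] = 0.540 × 6.0 = 3.24 L·cmH2O.
Power = 20 × 3.24 = 64.8 L·cmH2O/min.

64.8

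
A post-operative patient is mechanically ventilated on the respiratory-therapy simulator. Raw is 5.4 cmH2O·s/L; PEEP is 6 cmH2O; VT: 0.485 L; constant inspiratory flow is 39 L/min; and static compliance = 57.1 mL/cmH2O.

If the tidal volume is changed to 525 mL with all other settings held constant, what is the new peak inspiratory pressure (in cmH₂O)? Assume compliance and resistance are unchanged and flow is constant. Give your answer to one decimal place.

Flow: 39 L/min ÷ 60 = 0.65 L/s.
PIP = Vt/C + R·V̇ + PEEP (constant-flow equation of motion).
Only the elastic term changes: ΔPIP = ΔVt / C = (525 − 485) / 57.1 = 0.7005 cmH2O.
Original PIP = 485/57.1 + 5.4×0.65 + 6 = 18.004 cmH2O; new PIP = 18.004 + (0.7005) = 18.705 cmH2O.

18.7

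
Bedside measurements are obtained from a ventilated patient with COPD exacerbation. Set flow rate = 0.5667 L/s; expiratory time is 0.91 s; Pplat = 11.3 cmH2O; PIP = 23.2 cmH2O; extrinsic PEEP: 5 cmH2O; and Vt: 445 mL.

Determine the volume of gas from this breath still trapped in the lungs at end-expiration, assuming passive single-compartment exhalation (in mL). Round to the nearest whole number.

R = (PIP − Pplat)/V̇ = (23.2 − 11.3) / 0.5667 = 11.9/0.5667 = 20.999 cmH2O·s/L.
C = Vt/(Pplat − PEEP) = 445.0 / (11.3 − 5) = 445.0/6.3 = 70.635 mL/cmH2O.
τ = R × C = 20.999 × 0.07064 L/cmH2O = 1.483 s.
Fraction remaining = e^(−Te/τ) = e^(−0.91/1.483) = 0.5414.
Trapped volume = 445.0 × 0.5414 = 240.92 mL.

241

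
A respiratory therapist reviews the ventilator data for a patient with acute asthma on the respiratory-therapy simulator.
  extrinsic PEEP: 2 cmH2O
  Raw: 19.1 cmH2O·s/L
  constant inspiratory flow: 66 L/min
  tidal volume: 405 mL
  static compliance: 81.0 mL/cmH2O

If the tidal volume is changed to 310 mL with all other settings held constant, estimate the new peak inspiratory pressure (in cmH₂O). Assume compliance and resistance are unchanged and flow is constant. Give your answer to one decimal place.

26.8

Flow: 66 L/min ÷ 60 = 1.1 L/s.
PIP = Vt/C + R·V̇ + PEEP (constant-flow equation of motion).
Only the elastic term changes: ΔPIP = ΔVt / C = (310 − 405) / 81.0 = -1.173 cmH2O.
Original PIP = 405/81.0 + 19.1×1.1 + 2 = 28.01 cmH2O; new PIP = 28.01 + (-1.173) = 26.837 cmH2O.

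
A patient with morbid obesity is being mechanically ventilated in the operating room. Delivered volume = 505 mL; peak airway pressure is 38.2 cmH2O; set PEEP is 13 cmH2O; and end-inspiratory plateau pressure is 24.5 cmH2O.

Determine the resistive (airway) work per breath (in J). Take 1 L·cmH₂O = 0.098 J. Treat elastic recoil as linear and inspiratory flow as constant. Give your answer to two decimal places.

0.68

With constant inspiratory flow the resistive pressure is constant at PIP − Pplat = 38.2 − 24.5 = 13.7 cmH2O, so resistive work = 13.7 × 0.505 = 6.919 L·cmH2O.
× 0.098 J/(L·cmH2O) → 0.6781 J.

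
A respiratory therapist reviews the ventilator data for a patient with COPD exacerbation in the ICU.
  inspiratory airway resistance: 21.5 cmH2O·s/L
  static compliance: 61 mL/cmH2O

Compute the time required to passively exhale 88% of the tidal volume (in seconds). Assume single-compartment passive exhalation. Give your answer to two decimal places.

2.78

τ = R × C = 21.5 × 61 mL/cmH2O = 21.5 × 0.061 L/cmH2O = 1.312 s.
Exhaled fraction f = 1 − e^(−t/τ) → t = −τ·ln(1 − f) = −1.312·ln(0.12) = 2.782 s.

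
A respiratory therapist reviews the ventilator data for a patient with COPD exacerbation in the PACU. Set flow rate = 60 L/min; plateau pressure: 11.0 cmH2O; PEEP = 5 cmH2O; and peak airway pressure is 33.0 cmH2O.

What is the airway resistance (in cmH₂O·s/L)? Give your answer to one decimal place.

Flow: 60 L/min ÷ 60 = 1 L/s.
Raw = (PIP − Pplat) / flow = (33.0 − 11.0) / 1 = 22.0 / 1 = 22.0 cmH2O·s/L.

22.0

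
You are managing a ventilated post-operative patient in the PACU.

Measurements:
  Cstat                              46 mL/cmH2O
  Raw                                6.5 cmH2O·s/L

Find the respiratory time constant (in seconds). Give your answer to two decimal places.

τ = R × C = 6.5 × 46 mL/cmH2O = 6.5 × 0.046 L/cmH2O = 0.299 s.

0.30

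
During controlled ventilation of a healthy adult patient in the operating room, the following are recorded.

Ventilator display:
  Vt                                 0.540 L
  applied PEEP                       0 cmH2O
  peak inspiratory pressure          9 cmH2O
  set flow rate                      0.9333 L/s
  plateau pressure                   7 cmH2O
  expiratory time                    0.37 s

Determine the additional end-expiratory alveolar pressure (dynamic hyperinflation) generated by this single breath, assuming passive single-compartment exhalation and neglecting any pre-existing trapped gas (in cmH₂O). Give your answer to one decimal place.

0.7

R = (PIP − Pplat)/V̇ = (9 − 7) / 0.9333 = 2.0/0.9333 = 2.143 cmH2O·s/L.
C = Vt/(Pplat − PEEP) = 540.0 / (7 − 0) = 540.0/7.0 = 77.143 mL/cmH2O.
τ = R × C = 2.143 × 0.07714 L/cmH2O = 0.1653 s.
Fraction remaining = e^(−Te/τ) = e^(−0.37/0.1653) = 0.1066; trapped volume = 540.0 × 0.1066 = 57.564 mL.
Additional alveolar pressure from trapping ≈ V_trapped / C = 57.564 / 77.143 = 0.7462 cmH2O.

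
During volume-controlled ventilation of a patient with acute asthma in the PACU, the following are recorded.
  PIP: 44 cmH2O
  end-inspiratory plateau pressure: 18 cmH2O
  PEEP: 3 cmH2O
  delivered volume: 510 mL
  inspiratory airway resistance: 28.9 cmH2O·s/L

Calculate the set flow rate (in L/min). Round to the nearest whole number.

flow = (PIP − Pplat) / Raw = (44 − 18) / 28.9 = 0.8997 L/s × 60 = 53.982 L/min.

54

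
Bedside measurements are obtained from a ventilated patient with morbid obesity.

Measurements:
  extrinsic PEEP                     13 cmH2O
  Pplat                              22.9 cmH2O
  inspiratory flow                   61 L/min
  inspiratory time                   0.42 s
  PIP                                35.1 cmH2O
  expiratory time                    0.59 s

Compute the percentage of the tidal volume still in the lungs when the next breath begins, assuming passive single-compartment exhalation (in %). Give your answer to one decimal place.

32.0

Flow: 61 L/min ÷ 60 = 1.0167 L/s.
Vt = flow × Ti = 1.0167 L/s × 0.42 s × 1000 mL/L = 427.01 mL.
R = (PIP − Pplat)/V̇ = (35.1 − 22.9) / 1.0167 = 12.2/1.0167 = 12.0 cmH2O·s/L.
C = Vt/(Pplat − PEEP) = 427.01 / (22.9 − 13) = 427.01/9.9 = 43.132 mL/cmH2O.
τ = R × C = 12.0 × 0.04313 L/cmH2O = 0.5176 s.
Fraction remaining at end-expiration = e^(−Te/τ) = e^(−0.59/0.5176) = 0.3199 → 31.99%.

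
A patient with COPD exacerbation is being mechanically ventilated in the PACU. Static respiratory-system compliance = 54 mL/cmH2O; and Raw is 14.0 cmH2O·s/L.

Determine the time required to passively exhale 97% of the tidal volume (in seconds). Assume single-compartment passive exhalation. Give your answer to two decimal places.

2.65

τ = R × C = 14.0 × 54 mL/cmH2O = 14.0 × 0.054 L/cmH2O = 0.756 s.
Exhaled fraction f = 1 − e^(−t/τ) → t = −τ·ln(1 − f) = −0.756·ln(0.03) = 2.651 s.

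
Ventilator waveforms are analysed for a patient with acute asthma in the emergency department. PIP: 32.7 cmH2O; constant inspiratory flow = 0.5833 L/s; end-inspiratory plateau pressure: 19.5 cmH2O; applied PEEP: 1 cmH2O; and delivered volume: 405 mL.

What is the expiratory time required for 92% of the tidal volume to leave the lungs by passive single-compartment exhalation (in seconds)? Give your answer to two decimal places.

R = (PIP − Pplat)/V̇ = (32.7 − 19.5) / 0.5833 = 13.2/0.5833 = 22.63 cmH2O·s/L.
C = Vt/(Pplat − PEEP) = 405.0 / (19.5 − 1) = 405.0/18.5 = 21.892 mL/cmH2O.
τ = R × C = 22.63 × 0.02189 L/cmH2O = 0.4954 s.
t = −τ·ln(1 − 0.92) = −0.4954·ln(0.08) = 1.251 s.

1.25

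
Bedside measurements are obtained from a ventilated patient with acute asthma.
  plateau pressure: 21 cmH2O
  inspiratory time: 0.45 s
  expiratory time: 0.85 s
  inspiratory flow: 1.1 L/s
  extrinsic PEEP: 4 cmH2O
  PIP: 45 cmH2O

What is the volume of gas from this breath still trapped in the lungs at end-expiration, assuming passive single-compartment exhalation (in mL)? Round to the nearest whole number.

Vt = flow × Ti = 1.1 L/s × 0.45 s × 1000 mL/L = 495.0 mL.
R = (PIP − Pplat)/V̇ = (45 − 21) / 1.1 = 24.0/1.1 = 21.818 cmH2O·s/L.
C = Vt/(Pplat − PEEP) = 495.0 / (21 − 4) = 495.0/17.0 = 29.118 mL/cmH2O.
τ = R × C = 21.818 × 0.02912 L/cmH2O = 0.6353 s.
Fraction remaining = e^(−Te/τ) = e^(−0.85/0.6353) = 0.2624.
Trapped volume = 495.0 × 0.2624 = 129.89 mL.

130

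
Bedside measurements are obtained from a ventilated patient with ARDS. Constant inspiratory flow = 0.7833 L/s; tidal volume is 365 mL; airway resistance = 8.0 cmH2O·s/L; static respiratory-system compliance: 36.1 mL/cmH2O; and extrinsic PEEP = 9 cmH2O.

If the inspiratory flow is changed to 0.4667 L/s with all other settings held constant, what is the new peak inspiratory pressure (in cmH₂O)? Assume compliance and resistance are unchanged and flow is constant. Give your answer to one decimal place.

22.8

PIP = Vt/C + R·V̇ + PEEP (constant-flow equation of motion).
Only the resistive term changes: ΔPIP = R × ΔV̇ = 8.0 × (0.4667 − 0.7833) = 8.0 × -0.3166 = -2.533 cmH2O.
Original PIP = 365/36.1 + 8.0×0.7833 + 9 = 25.377 cmH2O; new PIP = 25.377 + (-2.533) = 22.844 cmH2O.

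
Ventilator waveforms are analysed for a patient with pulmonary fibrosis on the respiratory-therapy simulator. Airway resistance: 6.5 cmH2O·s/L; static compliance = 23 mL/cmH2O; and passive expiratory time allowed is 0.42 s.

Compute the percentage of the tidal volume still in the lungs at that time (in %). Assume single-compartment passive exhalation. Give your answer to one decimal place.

6.0

τ = R × C = 6.5 × 23 mL/cmH2O = 6.5 × 0.023 L/cmH2O = 0.1495 s.
Passive exhalation: V(t)/V₀ = e^(−t/τ) = e^(−0.42/0.1495) = 0.06024.
Fraction remaining = 0.06024 → 6.024%.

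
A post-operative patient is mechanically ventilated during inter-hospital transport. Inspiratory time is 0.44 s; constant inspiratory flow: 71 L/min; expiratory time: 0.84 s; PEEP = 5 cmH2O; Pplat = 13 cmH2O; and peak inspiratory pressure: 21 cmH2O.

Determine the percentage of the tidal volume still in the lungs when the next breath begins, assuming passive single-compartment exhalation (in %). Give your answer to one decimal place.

Flow: 71 L/min ÷ 60 = 1.1833 L/s.
Vt = flow × Ti = 1.1833 L/s × 0.44 s × 1000 mL/L = 520.65 mL.
R = (PIP − Pplat)/V̇ = (21 − 13) / 1.1833 = 8.0/1.1833 = 6.761 cmH2O·s/L.
C = Vt/(Pplat − PEEP) = 520.65 / (13 − 5) = 520.65/8.0 = 65.081 mL/cmH2O.
τ = R × C = 6.761 × 0.06508 L/cmH2O = 0.44 s.
Fraction remaining at end-expiration = e^(−Te/τ) = e^(−0.84/0.44) = 0.1482 → 14.82%.

14.8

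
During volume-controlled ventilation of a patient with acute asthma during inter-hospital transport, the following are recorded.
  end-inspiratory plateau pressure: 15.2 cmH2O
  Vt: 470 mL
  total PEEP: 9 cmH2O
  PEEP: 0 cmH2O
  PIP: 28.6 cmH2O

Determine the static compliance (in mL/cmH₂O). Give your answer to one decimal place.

End-expiratory occlusion gives total PEEP = 9 cmH2O (intrinsic PEEP = 9 − 0 = 9). Use total PEEP for the elastic gradient.
Cstat = Vt / (Pplat − PEEPtotal) = 470 / (15.2 − 9) = 470 / 6.2 = 75.806 mL/cmH2O.

75.8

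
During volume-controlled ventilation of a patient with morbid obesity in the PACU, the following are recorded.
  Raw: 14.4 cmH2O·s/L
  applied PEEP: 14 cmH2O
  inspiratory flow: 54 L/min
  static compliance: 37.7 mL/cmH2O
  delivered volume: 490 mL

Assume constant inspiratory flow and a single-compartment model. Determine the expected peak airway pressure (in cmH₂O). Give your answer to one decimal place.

40.0

Flow: 54 L/min ÷ 60 = 0.9 L/s.
Equation of motion (constant flow): PIP = Vt/C + R·V̇ + PEEP.
PIP = 490/37.7 + 14.4×0.9 + 14 = 12.997 + 12.96 + 14 = 39.957 cmH2O.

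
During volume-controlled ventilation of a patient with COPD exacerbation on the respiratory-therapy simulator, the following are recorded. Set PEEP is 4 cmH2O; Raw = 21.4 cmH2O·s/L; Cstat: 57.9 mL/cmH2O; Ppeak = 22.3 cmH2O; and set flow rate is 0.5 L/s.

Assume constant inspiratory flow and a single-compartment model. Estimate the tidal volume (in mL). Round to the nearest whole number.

Equation of motion (constant flow): PIP = Vt/C + R·V̇ + PEEP.
Vt/C = PIP − R·V̇ − PEEP = 22.3 − 10.7 − 4 = 7.6 cmH2O.
Vt = C × 7.6 = 57.9 × 7.6 = 440.04 mL.

440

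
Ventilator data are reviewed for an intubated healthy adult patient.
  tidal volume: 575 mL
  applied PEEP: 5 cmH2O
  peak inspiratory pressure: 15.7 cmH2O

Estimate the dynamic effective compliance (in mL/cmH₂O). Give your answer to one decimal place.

53.7

Dynamic compliance = Vt / (PIP − PEEP) = 575 / (15.7 − 5) = 575 / 10.7 = 53.738 mL/cmH2O.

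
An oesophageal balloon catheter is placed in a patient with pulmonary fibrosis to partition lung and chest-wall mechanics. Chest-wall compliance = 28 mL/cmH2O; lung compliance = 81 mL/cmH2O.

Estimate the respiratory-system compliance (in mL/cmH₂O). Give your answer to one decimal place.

20.8

Lung and chest wall are elastances in series: 1/Crs = 1/CL + 1/Ccw.
1/Crs = 1/81 + 1/28 = 0.04806.
Crs = 20.807 mL/cmH2O.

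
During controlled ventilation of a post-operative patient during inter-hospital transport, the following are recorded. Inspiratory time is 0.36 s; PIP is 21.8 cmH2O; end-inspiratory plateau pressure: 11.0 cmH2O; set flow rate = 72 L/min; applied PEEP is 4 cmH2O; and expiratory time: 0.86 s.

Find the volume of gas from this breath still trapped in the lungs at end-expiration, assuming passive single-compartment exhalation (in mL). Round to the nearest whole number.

Flow: 72 L/min ÷ 60 = 1.2 L/s.
Vt = flow × Ti = 1.2 L/s × 0.36 s × 1000 mL/L = 432.0 mL.
R = (PIP − Pplat)/V̇ = (21.8 − 11.0) / 1.2 = 10.8/1.2 = 9.0 cmH2O·s/L.
C = Vt/(Pplat − PEEP) = 432.0 / (11.0 − 4) = 432.0/7.0 = 61.714 mL/cmH2O.
τ = R × C = 9.0 × 0.06171 L/cmH2O = 0.5554 s.
Fraction remaining = e^(−Te/τ) = e^(−0.86/0.5554) = 0.2126.
Trapped volume = 432.0 × 0.2126 = 91.843 mL.

92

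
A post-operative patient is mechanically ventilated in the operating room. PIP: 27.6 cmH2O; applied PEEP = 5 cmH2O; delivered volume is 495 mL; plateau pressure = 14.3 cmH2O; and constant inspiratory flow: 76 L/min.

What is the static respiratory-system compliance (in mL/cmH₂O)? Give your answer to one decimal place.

53.2

Cstat = Vt / (Pplat − PEEP) = 495 / (14.3 − 5) = 495 / 9.3 = 53.226 mL/cmH2O.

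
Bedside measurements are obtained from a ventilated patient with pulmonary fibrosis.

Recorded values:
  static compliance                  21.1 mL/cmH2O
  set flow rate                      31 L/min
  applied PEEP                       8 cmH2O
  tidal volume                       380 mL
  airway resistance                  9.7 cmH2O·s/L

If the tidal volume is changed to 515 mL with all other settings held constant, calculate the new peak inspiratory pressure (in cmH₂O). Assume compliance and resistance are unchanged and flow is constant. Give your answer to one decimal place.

Flow: 31 L/min ÷ 60 = 0.5167 L/s.
PIP = Vt/C + R·V̇ + PEEP (constant-flow equation of motion).
Only the elastic term changes: ΔPIP = ΔVt / C = (515 − 380) / 21.1 = 6.398 cmH2O.
Original PIP = 380/21.1 + 9.7×0.5167 + 8 = 31.021 cmH2O; new PIP = 31.021 + (6.398) = 37.419 cmH2O.

37.4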